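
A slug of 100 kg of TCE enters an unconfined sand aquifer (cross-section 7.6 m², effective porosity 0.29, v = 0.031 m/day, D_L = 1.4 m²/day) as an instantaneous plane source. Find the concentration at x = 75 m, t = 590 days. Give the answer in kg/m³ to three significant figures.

0.168 kg/m³

For an instantaneous plane source, C(x,t) = M/(n_e·A·√(4πDt)) · exp(−(x−vt)²/(4Dt)), with n_e·A the pore (flow) area.
Plume center vt = 0.031 × 590 = 18.29 m, so the well at 75 m is 56.71 m downgradient of the peak.
√(4πDt) = 101.9 m, giving peak height M/(n_e·A·√(4πDt)) = 100/(0.29 × 7.6 × 101.9) = 0.4453 kg/m³.
(x−vt)²/(4Dt) = (56.71)²/(4 × 1.4 × 590) = 0.9734; exp(−0.9734) = 0.3778.
C = 0.4453 × 0.3778 = 0.168 kg/m³.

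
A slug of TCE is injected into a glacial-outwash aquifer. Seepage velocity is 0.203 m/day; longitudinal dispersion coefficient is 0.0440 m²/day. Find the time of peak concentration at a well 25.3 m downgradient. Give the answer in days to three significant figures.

For the 1D instantaneous-source solution, setting ∂C/∂t = 0 at fixed x gives v²t² + 2Dt − x² = 0, so t = (√(D² + v²x²) − D)/v².
√(D² + v²x²) = √(0.0440² + 0.203² × 25.3²) = 5.136; v² = 0.041209.
t = (5.136 − 0.0440)/0.041209 = 124 days (vs. the pure-advection estimate x/v = 125 d).

124 days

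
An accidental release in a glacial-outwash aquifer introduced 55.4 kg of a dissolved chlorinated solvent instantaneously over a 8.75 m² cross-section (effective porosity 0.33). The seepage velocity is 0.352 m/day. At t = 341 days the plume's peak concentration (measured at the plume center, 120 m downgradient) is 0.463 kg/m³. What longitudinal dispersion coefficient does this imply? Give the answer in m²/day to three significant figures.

At the plume center C_max = M/(n_e·A·√(4πDt)), so D = M²/(4πt·(n_e·A·C_max)²).
n_e·A·C_max = 0.33 × 8.75 × 0.463 = 1.337 kg/m.
D = 55.4²/(4π × 341 × 1.337²) = 0.401 m²/day.

0.401 m²/day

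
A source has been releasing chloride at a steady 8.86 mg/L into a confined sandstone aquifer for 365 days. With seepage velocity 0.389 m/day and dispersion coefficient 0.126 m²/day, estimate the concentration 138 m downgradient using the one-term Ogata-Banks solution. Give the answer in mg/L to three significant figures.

5.86 mg/L

For a continuous step input, C/C₀ ≈ ½·erfc((x−vt)/(2√(Dt))).
vt = 0.389 × 365 = 141.985 m and 2√(Dt) = 2√(0.126 × 365) = 13.56 m.
Argument (x−vt)/(2√(Dt)) = (138 − 141.985)/13.56 = -0.2939; ½·erfc(-0.2939) = 0.6612.
C = 8.86 × 0.6612 = 5.86 mg/L.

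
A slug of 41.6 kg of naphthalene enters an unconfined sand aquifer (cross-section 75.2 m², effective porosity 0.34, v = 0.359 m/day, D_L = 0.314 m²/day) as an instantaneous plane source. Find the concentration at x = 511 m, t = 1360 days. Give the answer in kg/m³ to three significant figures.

For an instantaneous plane source, C(x,t) = M/(n_e·A·√(4πDt)) · exp(−(x−vt)²/(4Dt)), with n_e·A the pore (flow) area.
Plume center vt = 0.359 × 1360 = 488.24 m, so the well at 511 m is 22.76 m downgradient of the peak.
√(4πDt) = 73.26 m, giving peak height M/(n_e·A·√(4πDt)) = 41.6/(0.34 × 75.2 × 73.26) = 0.02221 kg/m³.
(x−vt)²/(4Dt) = (22.76)²/(4 × 0.314 × 1360) = 0.3033; exp(−0.3033) = 0.7384.
C = 0.02221 × 0.7384 = 0.0164 kg/m³.

0.0164 kg/m³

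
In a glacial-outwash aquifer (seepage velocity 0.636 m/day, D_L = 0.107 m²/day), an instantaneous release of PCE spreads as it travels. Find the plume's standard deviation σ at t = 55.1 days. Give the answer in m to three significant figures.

3.43 m

Dispersive spreading gives a Gaussian with σ² = 2Dt; advection only shifts the center.
σ = √(2 × 0.107 × 55.1) = 3.43 m.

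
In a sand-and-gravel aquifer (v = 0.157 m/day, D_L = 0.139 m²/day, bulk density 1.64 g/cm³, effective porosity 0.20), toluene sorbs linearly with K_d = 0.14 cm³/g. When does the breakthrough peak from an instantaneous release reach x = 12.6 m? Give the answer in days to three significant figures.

Retardation factor R = 1 + ρ_b·K_d/n = 1 + 1.64 × 0.14/0.20 = 2.148.
Sorption retards both mechanisms: v_R = v/R = 0.07309 m/day, D_R = D/R = 0.06471 m²/day.
Peak time from v_R²t² + 2D_R t − x² = 0: t = (√(D_R² + v_R²x²) − D_R)/v_R².
√(D_R² + v_R²x²) = √(0.06471² + 0.07309² × 12.6²) = 0.9232; v_R² = 0.005342.
t = (0.9232 − 0.06471)/0.005342 = 161 days.

161 days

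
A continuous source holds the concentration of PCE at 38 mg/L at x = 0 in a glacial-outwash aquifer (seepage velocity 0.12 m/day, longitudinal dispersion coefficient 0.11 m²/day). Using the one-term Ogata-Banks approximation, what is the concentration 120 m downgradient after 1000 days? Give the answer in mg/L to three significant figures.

For a continuous step input, C/C₀ ≈ ½·erfc((x−vt)/(2√(Dt))).
vt = 0.12 × 1000 = 120 m and 2√(Dt) = 2√(0.11 × 1000) = 20.98 m.
Argument (x−vt)/(2√(Dt)) = (120 − 120)/20.98 = 0; ½·erfc(0) = 0.5000.
C = 38 × 0.5000 = 19.0 mg/L.

19.0 mg/L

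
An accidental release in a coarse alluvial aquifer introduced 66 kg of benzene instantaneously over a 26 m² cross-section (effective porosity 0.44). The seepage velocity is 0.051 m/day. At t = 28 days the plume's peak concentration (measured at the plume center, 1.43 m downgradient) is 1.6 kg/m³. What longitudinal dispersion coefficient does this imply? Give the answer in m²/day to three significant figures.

At the plume center C_max = M/(n_e·A·√(4πDt)), so D = M²/(4πt·(n_e·A·C_max)²).
n_e·A·C_max = 0.44 × 26 × 1.6 = 18.30 kg/m.
D = 66²/(4π × 28 × 18.30²) = 0.0370 m²/day.

0.0370 m²/day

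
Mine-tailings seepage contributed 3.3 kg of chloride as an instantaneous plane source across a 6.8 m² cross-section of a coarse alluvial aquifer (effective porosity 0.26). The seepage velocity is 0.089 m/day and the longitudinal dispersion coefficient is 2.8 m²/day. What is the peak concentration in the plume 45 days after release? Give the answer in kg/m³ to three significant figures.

The peak of an instantaneous 1D plume sits at x = vt; there the Gaussian factor is 1 and C_max = M/(n_e·A·√(4πDt)), where n_e·A is the pore area the mass is dissolved in.
√(4πDt) = √(4π × 2.8 × 45) = 39.79 m, so C_max = 3.3/(0.26 × 6.8 × 39.79) = 0.0469 kg/m³.

0.0469 kg/m³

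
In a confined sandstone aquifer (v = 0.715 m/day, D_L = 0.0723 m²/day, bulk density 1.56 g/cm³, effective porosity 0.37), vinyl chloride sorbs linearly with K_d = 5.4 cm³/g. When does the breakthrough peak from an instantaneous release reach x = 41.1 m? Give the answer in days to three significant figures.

Retardation factor R = 1 + ρ_b·K_d/n = 1 + 1.56 × 5.4/0.37 = 23.77.
Sorption retards both mechanisms: v_R = v/R = 0.03008 m/day, D_R = D/R = 0.003042 m²/day.
Peak time from v_R²t² + 2D_R t − x² = 0: t = (√(D_R² + v_R²x²) − D_R)/v_R².
√(D_R² + v_R²x²) = √(0.003042² + 0.03008² × 41.1²) = 1.236; v_R² = 0.0009048.
t = (1.236 − 0.003042)/0.0009048 = 1360 days.

1360 days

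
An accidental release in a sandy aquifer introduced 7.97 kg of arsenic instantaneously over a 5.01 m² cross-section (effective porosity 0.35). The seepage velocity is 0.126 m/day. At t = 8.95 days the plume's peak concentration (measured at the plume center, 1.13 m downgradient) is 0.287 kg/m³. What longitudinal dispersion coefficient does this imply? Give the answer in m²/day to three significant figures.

At the plume center C_max = M/(n_e·A·√(4πDt)), so D = M²/(4πt·(n_e·A·C_max)²).
n_e·A·C_max = 0.35 × 5.01 × 0.287 = 0.5033 kg/m.
D = 7.97²/(4π × 8.95 × 0.5033²) = 2.23 m²/day.

2.23 m²/day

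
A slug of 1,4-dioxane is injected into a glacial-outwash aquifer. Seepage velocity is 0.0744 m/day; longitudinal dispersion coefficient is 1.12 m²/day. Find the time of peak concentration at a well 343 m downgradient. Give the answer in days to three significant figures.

For the 1D instantaneous-source solution, setting ∂C/∂t = 0 at fixed x gives v²t² + 2Dt − x² = 0, so t = (√(D² + v²x²) − D)/v².
√(D² + v²x²) = √(1.12² + 0.0744² × 343²) = 25.54; v² = 0.00553536.
t = (25.54 − 1.12)/0.00553536 = 4410 days (vs. the pure-advection estimate x/v = 4610 d).

4410 days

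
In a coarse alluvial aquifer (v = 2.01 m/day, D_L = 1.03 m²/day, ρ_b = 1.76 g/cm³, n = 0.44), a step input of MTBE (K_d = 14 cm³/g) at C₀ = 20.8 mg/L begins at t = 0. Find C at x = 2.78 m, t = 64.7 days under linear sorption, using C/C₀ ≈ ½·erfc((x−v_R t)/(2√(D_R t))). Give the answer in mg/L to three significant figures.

Retardation factor R = 1 + ρ_b·K_d/n = 1 + 1.76 × 14/0.44 = 57.00.
Sorption retards both mechanisms: v_R = v/R = 0.03526 m/day, D_R = D/R = 0.01807 m²/day.
v_R·t = 0.03526 × 64.7 = 2.281322 m; 2√(D_R t) = 2.163 m; argument = (2.78 − 2.281322)/2.163 = 0.2305.
C = C₀ × ½·erfc(0.2305) = 20.8 × 0.3722 = 7.74 mg/L.

7.74 mg/L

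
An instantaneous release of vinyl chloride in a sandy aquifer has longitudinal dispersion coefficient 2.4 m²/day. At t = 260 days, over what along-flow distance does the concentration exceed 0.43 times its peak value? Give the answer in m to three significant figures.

91.8 m

The plume is Gaussian with σ = √(2Dt) = √(2 × 2.4 × 260) = 35.33 m.
C/C_peak = exp(−Δx²/(2σ²)) = 0.43 ⇒ Δx = σ·√(−2 ln 0.43) = 35.33 × 1.299 = 45.89 m.
Width = 2Δx = 91.8 m.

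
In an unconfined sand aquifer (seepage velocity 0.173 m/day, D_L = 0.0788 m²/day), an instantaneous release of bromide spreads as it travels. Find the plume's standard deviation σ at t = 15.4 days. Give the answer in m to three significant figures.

1.56 m

Dispersive spreading gives a Gaussian with σ² = 2Dt; advection only shifts the center.
σ = √(2 × 0.0788 × 15.4) = 1.56 m.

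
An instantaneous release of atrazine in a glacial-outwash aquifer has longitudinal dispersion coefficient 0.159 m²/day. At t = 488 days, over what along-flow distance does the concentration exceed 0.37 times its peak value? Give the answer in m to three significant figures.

The plume is Gaussian with σ = √(2Dt) = √(2 × 0.159 × 488) = 12.46 m.
C/C_peak = exp(−Δx²/(2σ²)) = 0.37 ⇒ Δx = σ·√(−2 ln 0.37) = 12.46 × 1.410 = 17.57 m.
Width = 2Δx = 35.1 m.

35.1 m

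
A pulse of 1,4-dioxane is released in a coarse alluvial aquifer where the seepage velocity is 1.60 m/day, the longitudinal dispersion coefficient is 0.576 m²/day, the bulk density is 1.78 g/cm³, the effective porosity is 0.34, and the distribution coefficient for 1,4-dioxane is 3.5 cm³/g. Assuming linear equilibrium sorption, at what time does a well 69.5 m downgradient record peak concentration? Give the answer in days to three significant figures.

Retardation factor R = 1 + ρ_b·K_d/n = 1 + 1.78 × 3.5/0.34 = 19.32.
Sorption retards both mechanisms: v_R = v/R = 0.08282 m/day, D_R = D/R = 0.02981 m²/day.
Peak time from v_R²t² + 2D_R t − x² = 0: t = (√(D_R² + v_R²x²) − D_R)/v_R².
√(D_R² + v_R²x²) = √(0.02981² + 0.08282² × 69.5²) = 5.756; v_R² = 0.006859.
t = (5.756 − 0.02981)/0.006859 = 835 days.

835 days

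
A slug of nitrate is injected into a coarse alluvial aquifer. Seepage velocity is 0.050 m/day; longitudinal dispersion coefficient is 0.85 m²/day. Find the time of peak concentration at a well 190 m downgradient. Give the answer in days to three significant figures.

For the 1D instantaneous-source solution, setting ∂C/∂t = 0 at fixed x gives v²t² + 2Dt − x² = 0, so t = (√(D² + v²x²) − D)/v².
√(D² + v²x²) = √(0.85² + 0.050² × 190²) = 9.538; v² = 0.0025.
t = (9.538 − 0.85)/0.0025 = 3480 days (vs. the pure-advection estimate x/v = 3800 d).

3480 days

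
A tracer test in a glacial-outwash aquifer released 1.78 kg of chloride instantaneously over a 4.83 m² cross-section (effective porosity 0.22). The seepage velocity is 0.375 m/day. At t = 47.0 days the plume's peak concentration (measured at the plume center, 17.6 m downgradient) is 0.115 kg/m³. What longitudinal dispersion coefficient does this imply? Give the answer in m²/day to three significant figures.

0.359 m²/day

At the plume center C_max = M/(n_e·A·√(4πDt)), so D = M²/(4πt·(n_e·A·C_max)²).
n_e·A·C_max = 0.22 × 4.83 × 0.115 = 0.1222 kg/m.
D = 1.78²/(4π × 47.0 × 0.1222²) = 0.359 m²/day.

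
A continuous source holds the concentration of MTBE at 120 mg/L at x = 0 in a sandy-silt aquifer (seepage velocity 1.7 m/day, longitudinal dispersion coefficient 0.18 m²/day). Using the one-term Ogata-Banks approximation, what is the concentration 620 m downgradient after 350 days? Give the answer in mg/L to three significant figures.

1.56 mg/L

For a continuous step input, C/C₀ ≈ ½·erfc((x−vt)/(2√(Dt))).
vt = 1.7 × 350 = 595 m and 2√(Dt) = 2√(0.18 × 350) = 15.87 m.
Argument (x−vt)/(2√(Dt)) = (620 − 595)/15.87 = 1.575; ½·erfc(1.575) = 0.01296.
C = 120 × 0.01296 = 1.56 mg/L.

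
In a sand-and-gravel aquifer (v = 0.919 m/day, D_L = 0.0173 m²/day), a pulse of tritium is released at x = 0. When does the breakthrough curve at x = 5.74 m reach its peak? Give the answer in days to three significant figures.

For the 1D instantaneous-source solution, setting ∂C/∂t = 0 at fixed x gives v²t² + 2Dt − x² = 0, so t = (√(D² + v²x²) − D)/v².
√(D² + v²x²) = √(0.0173² + 0.919² × 5.74²) = 5.275; v² = 0.844561.
t = (5.275 − 0.0173)/0.844561 = 6.23 days (vs. the pure-advection estimate x/v = 6.25 d).

6.23 days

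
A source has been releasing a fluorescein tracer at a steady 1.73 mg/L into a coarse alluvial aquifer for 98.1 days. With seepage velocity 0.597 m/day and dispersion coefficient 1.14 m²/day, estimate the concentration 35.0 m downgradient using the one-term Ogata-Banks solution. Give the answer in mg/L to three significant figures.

For a continuous step input, C/C₀ ≈ ½·erfc((x−vt)/(2√(Dt))).
vt = 0.597 × 98.1 = 58.5657 m and 2√(Dt) = 2√(1.14 × 98.1) = 21.15 m.
Argument (x−vt)/(2√(Dt)) = (35.0 − 58.5657)/21.15 = -1.114; ½·erfc(-1.114) = 0.9424.
C = 1.73 × 0.9424 = 1.63 mg/L.

1.63 mg/L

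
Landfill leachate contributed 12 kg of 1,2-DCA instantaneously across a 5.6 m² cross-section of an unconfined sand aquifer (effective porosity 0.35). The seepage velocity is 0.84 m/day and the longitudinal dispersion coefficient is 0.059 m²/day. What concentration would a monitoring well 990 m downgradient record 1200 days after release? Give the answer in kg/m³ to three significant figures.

0.0654 kg/m³

For an instantaneous plane source, C(x,t) = M/(n_e·A·√(4πDt)) · exp(−(x−vt)²/(4Dt)), with n_e·A the pore (flow) area.
Plume center vt = 0.84 × 1200 = 1008 m, so the well at 990 m is 18 m upgradient of the peak.
√(4πDt) = 29.83 m, giving peak height M/(n_e·A·√(4πDt)) = 12/(0.35 × 5.6 × 29.83) = 0.2052 kg/m³.
(x−vt)²/(4Dt) = (-18)²/(4 × 0.059 × 1200) = 1.144; exp(−1.144) = 0.3185.
C = 0.2052 × 0.3185 = 0.0654 kg/m³.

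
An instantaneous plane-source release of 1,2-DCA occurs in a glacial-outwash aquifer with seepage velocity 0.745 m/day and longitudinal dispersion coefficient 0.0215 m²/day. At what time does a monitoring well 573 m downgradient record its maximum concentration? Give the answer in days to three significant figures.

769 days

For the 1D instantaneous-source solution, setting ∂C/∂t = 0 at fixed x gives v²t² + 2Dt − x² = 0, so t = (√(D² + v²x²) − D)/v².
√(D² + v²x²) = √(0.0215² + 0.745² × 573²) = 426.9; v² = 0.555025.
t = (426.9 − 0.0215)/0.555025 = 769 days (vs. the pure-advection estimate x/v = 769 d).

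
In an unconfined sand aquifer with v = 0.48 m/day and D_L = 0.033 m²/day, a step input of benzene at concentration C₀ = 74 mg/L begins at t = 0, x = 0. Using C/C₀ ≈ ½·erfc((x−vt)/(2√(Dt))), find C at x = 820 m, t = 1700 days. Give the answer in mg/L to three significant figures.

For a continuous step input, C/C₀ ≈ ½·erfc((x−vt)/(2√(Dt))).
vt = 0.48 × 1700 = 816 m and 2√(Dt) = 2√(0.033 × 1700) = 14.98 m.
Argument (x−vt)/(2√(Dt)) = (820 − 816)/14.98 = 0.2670; ½·erfc(0.2670) = 0.3529.
C = 74 × 0.3529 = 26.1 mg/L.

26.1 mg/L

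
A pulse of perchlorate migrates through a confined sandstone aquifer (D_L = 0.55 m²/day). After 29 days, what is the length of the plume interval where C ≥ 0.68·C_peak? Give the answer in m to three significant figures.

9.92 m

The plume is Gaussian with σ = √(2Dt) = √(2 × 0.55 × 29) = 5.648 m.
C/C_peak = exp(−Δx²/(2σ²)) = 0.68 ⇒ Δx = σ·√(−2 ln 0.68) = 5.648 × 0.8783 = 4.961 m.
Width = 2Δx = 9.92 m.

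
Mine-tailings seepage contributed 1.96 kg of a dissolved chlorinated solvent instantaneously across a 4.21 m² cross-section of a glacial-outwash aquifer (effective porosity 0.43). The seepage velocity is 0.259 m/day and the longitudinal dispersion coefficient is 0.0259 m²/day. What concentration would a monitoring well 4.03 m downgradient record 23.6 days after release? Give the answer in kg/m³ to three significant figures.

0.0663 kg/m³

For an instantaneous plane source, C(x,t) = M/(n_e·A·√(4πDt)) · exp(−(x−vt)²/(4Dt)), with n_e·A the pore (flow) area.
Plume center vt = 0.259 × 23.6 = 6.1124 m, so the well at 4.03 m is 2.0824 m upgradient of the peak.
√(4πDt) = 2.771 m, giving peak height M/(n_e·A·√(4πDt)) = 1.96/(0.43 × 4.21 × 2.771) = 0.3907 kg/m³.
(x−vt)²/(4Dt) = (-2.0824)²/(4 × 0.0259 × 23.6) = 1.774; exp(−1.774) = 0.1697.
C = 0.3907 × 0.1697 = 0.0663 kg/m³.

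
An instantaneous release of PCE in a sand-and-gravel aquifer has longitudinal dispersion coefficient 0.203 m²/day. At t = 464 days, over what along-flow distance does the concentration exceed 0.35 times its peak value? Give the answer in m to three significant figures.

39.8 m

The plume is Gaussian with σ = √(2Dt) = √(2 × 0.203 × 464) = 13.73 m.
C/C_peak = exp(−Δx²/(2σ²)) = 0.35 ⇒ Δx = σ·√(−2 ln 0.35) = 13.73 × 1.449 = 19.89 m.
Width = 2Δx = 39.8 m.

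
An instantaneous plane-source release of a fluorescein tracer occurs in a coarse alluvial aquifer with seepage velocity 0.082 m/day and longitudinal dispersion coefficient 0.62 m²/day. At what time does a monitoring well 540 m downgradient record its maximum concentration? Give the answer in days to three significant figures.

For the 1D instantaneous-source solution, setting ∂C/∂t = 0 at fixed x gives v²t² + 2Dt − x² = 0, so t = (√(D² + v²x²) − D)/v².
√(D² + v²x²) = √(0.62² + 0.082² × 540²) = 44.28; v² = 0.006724.
t = (44.28 − 0.62)/0.006724 = 6490 days (vs. the pure-advection estimate x/v = 6590 d).

6490 days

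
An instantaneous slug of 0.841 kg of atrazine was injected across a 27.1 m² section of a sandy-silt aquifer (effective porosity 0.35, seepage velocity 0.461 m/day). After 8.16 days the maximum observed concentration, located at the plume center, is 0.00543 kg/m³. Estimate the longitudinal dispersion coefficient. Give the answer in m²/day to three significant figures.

At the plume center C_max = M/(n_e·A·√(4πDt)), so D = M²/(4πt·(n_e·A·C_max)²).
n_e·A·C_max = 0.35 × 27.1 × 0.00543 = 0.05150 kg/m.
D = 0.841²/(4π × 8.16 × 0.05150²) = 2.60 m²/day.

2.60 m²/day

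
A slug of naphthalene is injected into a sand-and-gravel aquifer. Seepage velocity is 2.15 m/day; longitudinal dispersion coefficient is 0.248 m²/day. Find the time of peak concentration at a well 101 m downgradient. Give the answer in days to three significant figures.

For the 1D instantaneous-source solution, setting ∂C/∂t = 0 at fixed x gives v²t² + 2Dt − x² = 0, so t = (√(D² + v²x²) − D)/v².
√(D² + v²x²) = √(0.248² + 2.15² × 101²) = 217.2; v² = 4.6225.
t = (217.2 − 0.248)/4.6225 = 46.9 days (vs. the pure-advection estimate x/v = 47.0 d).

46.9 days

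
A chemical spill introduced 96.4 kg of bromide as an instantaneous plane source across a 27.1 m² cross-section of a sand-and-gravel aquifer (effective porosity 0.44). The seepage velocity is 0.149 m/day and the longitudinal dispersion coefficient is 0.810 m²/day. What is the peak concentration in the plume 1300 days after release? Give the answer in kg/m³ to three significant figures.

The peak of an instantaneous 1D plume sits at x = vt; there the Gaussian factor is 1 and C_max = M/(n_e·A·√(4πDt)), where n_e·A is the pore area the mass is dissolved in.
√(4πDt) = √(4π × 0.810 × 1300) = 115.0 m, so C_max = 96.4/(0.44 × 27.1 × 115.0) = 0.0703 kg/m³.

0.0703 kg/m³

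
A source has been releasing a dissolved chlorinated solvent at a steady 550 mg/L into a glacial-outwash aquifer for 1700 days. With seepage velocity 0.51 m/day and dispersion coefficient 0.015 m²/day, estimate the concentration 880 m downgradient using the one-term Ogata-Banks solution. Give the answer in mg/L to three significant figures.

For a continuous step input, C/C₀ ≈ ½·erfc((x−vt)/(2√(Dt))).
vt = 0.51 × 1700 = 867 m and 2√(Dt) = 2√(0.015 × 1700) = 10.10 m.
Argument (x−vt)/(2√(Dt)) = (880 − 867)/10.10 = 1.287; ½·erfc(1.287) = 0.03437.
C = 550 × 0.03437 = 18.9 mg/L.

18.9 mg/L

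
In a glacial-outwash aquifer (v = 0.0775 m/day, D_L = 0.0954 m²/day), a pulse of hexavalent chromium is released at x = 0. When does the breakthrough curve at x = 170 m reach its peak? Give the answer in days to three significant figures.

2180 days

For the 1D instantaneous-source solution, setting ∂C/∂t = 0 at fixed x gives v²t² + 2Dt − x² = 0, so t = (√(D² + v²x²) − D)/v².
√(D² + v²x²) = √(0.0954² + 0.0775² × 170²) = 13.18; v² = 0.00600625.
t = (13.18 − 0.0954)/0.00600625 = 2180 days (vs. the pure-advection estimate x/v = 2190 d).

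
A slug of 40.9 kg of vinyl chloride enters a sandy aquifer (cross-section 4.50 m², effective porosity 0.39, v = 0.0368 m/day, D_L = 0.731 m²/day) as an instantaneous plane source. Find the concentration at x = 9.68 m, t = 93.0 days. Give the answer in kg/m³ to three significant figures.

0.690 kg/m³

For an instantaneous plane source, C(x,t) = M/(n_e·A·√(4πDt)) · exp(−(x−vt)²/(4Dt)), with n_e·A the pore (flow) area.
Plume center vt = 0.0368 × 93.0 = 3.4224 m, so the well at 9.68 m is 6.2576 m downgradient of the peak.
√(4πDt) = 29.23 m, giving peak height M/(n_e·A·√(4πDt)) = 40.9/(0.39 × 4.50 × 29.23) = 0.7973 kg/m³.
(x−vt)²/(4Dt) = (6.2576)²/(4 × 0.731 × 93.0) = 0.1440; exp(−0.1440) = 0.8659.
C = 0.7973 × 0.8659 = 0.690 kg/m³.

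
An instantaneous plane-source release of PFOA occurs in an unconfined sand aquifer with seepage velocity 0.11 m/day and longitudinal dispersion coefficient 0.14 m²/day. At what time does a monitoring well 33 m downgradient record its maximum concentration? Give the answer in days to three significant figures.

For the 1D instantaneous-source solution, setting ∂C/∂t = 0 at fixed x gives v²t² + 2Dt − x² = 0, so t = (√(D² + v²x²) − D)/v².
√(D² + v²x²) = √(0.14² + 0.11² × 33²) = 3.633; v² = 0.0121.
t = (3.633 − 0.14)/0.0121 = 289 days (vs. the pure-advection estimate x/v = 300 d).

289 days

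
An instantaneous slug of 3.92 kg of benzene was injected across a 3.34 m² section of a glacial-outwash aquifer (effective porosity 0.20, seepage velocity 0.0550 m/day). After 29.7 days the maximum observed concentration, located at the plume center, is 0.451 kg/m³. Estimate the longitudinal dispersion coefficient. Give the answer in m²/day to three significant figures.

At the plume center C_max = M/(n_e·A·√(4πDt)), so D = M²/(4πt·(n_e·A·C_max)²).
n_e·A·C_max = 0.20 × 3.34 × 0.451 = 0.3013 kg/m.
D = 3.92²/(4π × 29.7 × 0.3013²) = 0.454 m²/day.

0.454 m²/day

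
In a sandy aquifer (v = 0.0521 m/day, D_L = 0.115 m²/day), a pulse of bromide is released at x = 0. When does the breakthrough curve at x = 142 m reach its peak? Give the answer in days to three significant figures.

2680 days

For the 1D instantaneous-source solution, setting ∂C/∂t = 0 at fixed x gives v²t² + 2Dt − x² = 0, so t = (√(D² + v²x²) − D)/v².
√(D² + v²x²) = √(0.115² + 0.0521² × 142²) = 7.399; v² = 0.00271441.
t = (7.399 − 0.115)/0.00271441 = 2680 days (vs. the pure-advection estimate x/v = 2730 d).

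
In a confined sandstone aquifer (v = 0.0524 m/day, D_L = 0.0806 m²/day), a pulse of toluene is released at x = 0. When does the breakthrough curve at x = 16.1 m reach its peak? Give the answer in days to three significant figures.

For the 1D instantaneous-source solution, setting ∂C/∂t = 0 at fixed x gives v²t² + 2Dt − x² = 0, so t = (√(D² + v²x²) − D)/v².
√(D² + v²x²) = √(0.0806² + 0.0524² × 16.1²) = 0.8475; v² = 0.00274576.
t = (0.8475 − 0.0806)/0.00274576 = 279 days (vs. the pure-advection estimate x/v = 307 d).

279 days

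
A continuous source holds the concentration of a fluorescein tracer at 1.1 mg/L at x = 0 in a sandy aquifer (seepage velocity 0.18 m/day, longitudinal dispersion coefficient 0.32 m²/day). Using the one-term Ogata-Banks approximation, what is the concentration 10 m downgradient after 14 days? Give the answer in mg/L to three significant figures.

0.00685 mg/L

For a continuous step input, C/C₀ ≈ ½·erfc((x−vt)/(2√(Dt))).
vt = 0.18 × 14 = 2.52 m and 2√(Dt) = 2√(0.32 × 14) = 4.233 m.
Argument (x−vt)/(2√(Dt)) = (10 − 2.52)/4.233 = 1.767; ½·erfc(1.767) = 0.006229.
C = 1.1 × 0.006229 = 0.00685 mg/L.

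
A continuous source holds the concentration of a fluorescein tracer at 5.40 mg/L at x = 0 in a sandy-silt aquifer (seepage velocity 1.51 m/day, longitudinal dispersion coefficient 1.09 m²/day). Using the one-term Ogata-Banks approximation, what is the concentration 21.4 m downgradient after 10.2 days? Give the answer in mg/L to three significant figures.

For a continuous step input, C/C₀ ≈ ½·erfc((x−vt)/(2√(Dt))).
vt = 1.51 × 10.2 = 15.402 m and 2√(Dt) = 2√(1.09 × 10.2) = 6.669 m.
Argument (x−vt)/(2√(Dt)) = (21.4 − 15.402)/6.669 = 0.8994; ½·erfc(0.8994) = 0.1017.
C = 5.40 × 0.1017 = 0.549 mg/L.

0.549 mg/L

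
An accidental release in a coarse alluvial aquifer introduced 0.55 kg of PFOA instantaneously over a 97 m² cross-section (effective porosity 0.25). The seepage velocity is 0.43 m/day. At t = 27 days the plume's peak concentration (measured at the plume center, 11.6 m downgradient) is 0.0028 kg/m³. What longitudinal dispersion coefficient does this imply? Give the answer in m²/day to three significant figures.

At the plume center C_max = M/(n_e·A·√(4πDt)), so D = M²/(4πt·(n_e·A·C_max)²).
n_e·A·C_max = 0.25 × 97 × 0.0028 = 0.06790 kg/m.
D = 0.55²/(4π × 27 × 0.06790²) = 0.193 m²/day.

0.193 m²/day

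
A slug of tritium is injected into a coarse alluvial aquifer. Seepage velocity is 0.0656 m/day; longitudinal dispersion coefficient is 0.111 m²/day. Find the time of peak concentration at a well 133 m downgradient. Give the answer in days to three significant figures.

2000 days

For the 1D instantaneous-source solution, setting ∂C/∂t = 0 at fixed x gives v²t² + 2Dt − x² = 0, so t = (√(D² + v²x²) − D)/v².
√(D² + v²x²) = √(0.111² + 0.0656² × 133²) = 8.726; v² = 0.00430336.
t = (8.726 − 0.111)/0.00430336 = 2000 days (vs. the pure-advection estimate x/v = 2030 d).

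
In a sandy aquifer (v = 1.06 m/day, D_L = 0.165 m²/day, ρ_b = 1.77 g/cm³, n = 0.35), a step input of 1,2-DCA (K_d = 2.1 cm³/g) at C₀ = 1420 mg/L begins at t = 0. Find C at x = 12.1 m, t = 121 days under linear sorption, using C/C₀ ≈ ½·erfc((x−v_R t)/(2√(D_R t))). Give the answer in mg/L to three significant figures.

Retardation factor R = 1 + ρ_b·K_d/n = 1 + 1.77 × 2.1/0.35 = 11.62.
Sorption retards both mechanisms: v_R = v/R = 0.09122 m/day, D_R = D/R = 0.01420 m²/day.
v_R·t = 0.09122 × 121 = 11.03762 m; 2√(D_R t) = 2.622 m; argument = (12.1 − 11.03762)/2.622 = 0.4052.
C = C₀ × ½·erfc(0.4052) = 1420 × 0.2833 = 402 mg/L.

402 mg/L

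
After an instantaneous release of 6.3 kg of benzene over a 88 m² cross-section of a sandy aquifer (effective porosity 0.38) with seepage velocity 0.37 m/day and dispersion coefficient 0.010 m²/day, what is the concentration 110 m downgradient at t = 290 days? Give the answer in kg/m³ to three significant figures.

For an instantaneous plane source, C(x,t) = M/(n_e·A·√(4πDt)) · exp(−(x−vt)²/(4Dt)), with n_e·A the pore (flow) area.
Plume center vt = 0.37 × 290 = 107.3 m, so the well at 110 m is 2.7 m downgradient of the peak.
√(4πDt) = 6.037 m, giving peak height M/(n_e·A·√(4πDt)) = 6.3/(0.38 × 88 × 6.037) = 0.03121 kg/m³.
(x−vt)²/(4Dt) = (2.7)²/(4 × 0.010 × 290) = 0.6284; exp(−0.6284) = 0.5334.
C = 0.03121 × 0.5334 = 0.0166 kg/m³.

0.0166 kg/m³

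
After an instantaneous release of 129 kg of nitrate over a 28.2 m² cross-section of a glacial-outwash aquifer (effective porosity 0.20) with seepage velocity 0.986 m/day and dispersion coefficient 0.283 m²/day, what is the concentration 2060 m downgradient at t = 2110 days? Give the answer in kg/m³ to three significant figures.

0.222 kg/m³

For an instantaneous plane source, C(x,t) = M/(n_e·A·√(4πDt)) · exp(−(x−vt)²/(4Dt)), with n_e·A the pore (flow) area.
Plume center vt = 0.986 × 2110 = 2080.46 m, so the well at 2060 m is 20.46 m upgradient of the peak.
√(4πDt) = 86.62 m, giving peak height M/(n_e·A·√(4πDt)) = 129/(0.20 × 28.2 × 86.62) = 0.2641 kg/m³.
(x−vt)²/(4Dt) = (-20.46)²/(4 × 0.283 × 2110) = 0.1753; exp(−0.1753) = 0.8392.
C = 0.2641 × 0.8392 = 0.222 kg/m³.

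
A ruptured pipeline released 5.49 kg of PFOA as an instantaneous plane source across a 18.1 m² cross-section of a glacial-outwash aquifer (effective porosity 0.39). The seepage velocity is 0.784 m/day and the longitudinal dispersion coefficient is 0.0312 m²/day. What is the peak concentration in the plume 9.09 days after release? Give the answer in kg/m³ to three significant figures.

The peak of an instantaneous 1D plume sits at x = vt; there the Gaussian factor is 1 and C_max = M/(n_e·A·√(4πDt)), where n_e·A is the pore area the mass is dissolved in.
√(4πDt) = √(4π × 0.0312 × 9.09) = 1.888 m, so C_max = 5.49/(0.39 × 18.1 × 1.888) = 0.412 kg/m³.

0.412 kg/m³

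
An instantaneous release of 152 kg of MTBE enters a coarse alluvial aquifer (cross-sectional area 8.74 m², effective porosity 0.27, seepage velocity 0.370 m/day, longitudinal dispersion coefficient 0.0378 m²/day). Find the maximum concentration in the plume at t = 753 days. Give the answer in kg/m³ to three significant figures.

The peak of an instantaneous 1D plume sits at x = vt; there the Gaussian factor is 1 and C_max = M/(n_e·A·√(4πDt)), where n_e·A is the pore area the mass is dissolved in.
√(4πDt) = √(4π × 0.0378 × 753) = 18.91 m, so C_max = 152/(0.27 × 8.74 × 18.91) = 3.41 kg/m³.

3.41 kg/m³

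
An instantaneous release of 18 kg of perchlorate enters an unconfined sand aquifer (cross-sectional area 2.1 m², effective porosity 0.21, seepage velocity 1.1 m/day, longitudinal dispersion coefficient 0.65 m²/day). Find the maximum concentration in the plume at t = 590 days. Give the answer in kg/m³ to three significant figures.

0.588 kg/m³

The peak of an instantaneous 1D plume sits at x = vt; there the Gaussian factor is 1 and C_max = M/(n_e·A·√(4πDt)), where n_e·A is the pore area the mass is dissolved in.
√(4πDt) = √(4π × 0.65 × 590) = 69.42 m, so C_max = 18/(0.21 × 2.1 × 69.42) = 0.588 kg/m³.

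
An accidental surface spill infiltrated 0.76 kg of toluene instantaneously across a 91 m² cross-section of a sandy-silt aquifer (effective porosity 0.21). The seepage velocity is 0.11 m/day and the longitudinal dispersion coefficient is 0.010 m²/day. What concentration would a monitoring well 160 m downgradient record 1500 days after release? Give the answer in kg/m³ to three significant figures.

0.00191 kg/m³

For an instantaneous plane source, C(x,t) = M/(n_e·A·√(4πDt)) · exp(−(x−vt)²/(4Dt)), with n_e·A the pore (flow) area.
Plume center vt = 0.11 × 1500 = 165 m, so the well at 160 m is 5 m upgradient of the peak.
√(4πDt) = 13.73 m, giving peak height M/(n_e·A·√(4πDt)) = 0.76/(0.21 × 91 × 13.73) = 0.002897 kg/m³.
(x−vt)²/(4Dt) = (-5)²/(4 × 0.010 × 1500) = 0.4167; exp(−0.4167) = 0.6592.
C = 0.002897 × 0.6592 = 0.00191 kg/m³.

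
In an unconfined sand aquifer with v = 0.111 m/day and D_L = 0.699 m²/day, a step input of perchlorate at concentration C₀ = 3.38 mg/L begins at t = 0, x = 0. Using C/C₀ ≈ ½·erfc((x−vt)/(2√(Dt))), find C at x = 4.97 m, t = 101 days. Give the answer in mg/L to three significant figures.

For a continuous step input, C/C₀ ≈ ½·erfc((x−vt)/(2√(Dt))).
vt = 0.111 × 101 = 11.211 m and 2√(Dt) = 2√(0.699 × 101) = 16.80 m.
Argument (x−vt)/(2√(Dt)) = (4.97 − 11.211)/16.80 = -0.3715; ½·erfc(-0.3715) = 0.7003.
C = 3.38 × 0.7003 = 2.37 mg/L.

2.37 mg/L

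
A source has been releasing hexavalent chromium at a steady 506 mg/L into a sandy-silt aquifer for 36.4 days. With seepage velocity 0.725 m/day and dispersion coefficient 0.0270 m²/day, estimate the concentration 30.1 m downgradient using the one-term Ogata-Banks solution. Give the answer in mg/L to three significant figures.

For a continuous step input, C/C₀ ≈ ½·erfc((x−vt)/(2√(Dt))).
vt = 0.725 × 36.4 = 26.39 m and 2√(Dt) = 2√(0.0270 × 36.4) = 1.983 m.
Argument (x−vt)/(2√(Dt)) = (30.1 − 26.39)/1.983 = 1.871; ½·erfc(1.871) = 0.004073.
C = 506 × 0.004073 = 2.06 mg/L.

2.06 mg/L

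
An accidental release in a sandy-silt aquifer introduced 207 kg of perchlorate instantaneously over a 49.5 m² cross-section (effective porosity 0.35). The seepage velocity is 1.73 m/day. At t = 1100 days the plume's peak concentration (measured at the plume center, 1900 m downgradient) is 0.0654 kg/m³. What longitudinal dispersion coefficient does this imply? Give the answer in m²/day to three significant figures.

2.41 m²/day

At the plume center C_max = M/(n_e·A·√(4πDt)), so D = M²/(4πt·(n_e·A·C_max)²).
n_e·A·C_max = 0.35 × 49.5 × 0.0654 = 1.133 kg/m.
D = 207²/(4π × 1100 × 1.133²) = 2.41 m²/day.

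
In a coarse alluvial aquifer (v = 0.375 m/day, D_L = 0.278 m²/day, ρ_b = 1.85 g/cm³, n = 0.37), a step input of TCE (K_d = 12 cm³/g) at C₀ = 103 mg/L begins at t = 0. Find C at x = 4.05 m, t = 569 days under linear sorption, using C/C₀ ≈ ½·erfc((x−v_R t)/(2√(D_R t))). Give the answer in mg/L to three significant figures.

41.6 mg/L

Retardation factor R = 1 + ρ_b·K_d/n = 1 + 1.85 × 12/0.37 = 61.00.
Sorption retards both mechanisms: v_R = v/R = 0.006148 m/day, D_R = D/R = 0.004557 m²/day.
v_R·t = 0.006148 × 569 = 3.498212 m; 2√(D_R t) = 3.221 m; argument = (4.05 − 3.498212)/3.221 = 0.1713.
C = C₀ × ½·erfc(0.1713) = 103 × 0.4043 = 41.6 mg/L.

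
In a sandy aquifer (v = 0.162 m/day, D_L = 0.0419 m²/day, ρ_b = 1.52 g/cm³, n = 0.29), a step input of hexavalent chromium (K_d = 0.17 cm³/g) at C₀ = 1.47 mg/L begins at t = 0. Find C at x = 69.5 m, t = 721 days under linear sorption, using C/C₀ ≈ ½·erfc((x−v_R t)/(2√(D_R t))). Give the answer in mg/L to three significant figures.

Retardation factor R = 1 + ρ_b·K_d/n = 1 + 1.52 × 0.17/0.29 = 1.891.
Sorption retards both mechanisms: v_R = v/R = 0.08567 m/day, D_R = D/R = 0.02216 m²/day.
v_R·t = 0.08567 × 721 = 61.76807 m; 2√(D_R t) = 7.994 m; argument = (69.5 − 61.76807)/7.994 = 0.9672.
C = C₀ × ½·erfc(0.9672) = 1.47 × 0.08568 = 0.126 mg/L.

0.126 mg/L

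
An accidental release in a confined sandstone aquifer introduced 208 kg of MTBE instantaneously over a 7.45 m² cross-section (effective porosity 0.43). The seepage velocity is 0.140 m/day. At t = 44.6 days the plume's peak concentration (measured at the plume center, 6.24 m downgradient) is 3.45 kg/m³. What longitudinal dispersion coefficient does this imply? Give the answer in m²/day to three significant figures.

0.632 m²/day

At the plume center C_max = M/(n_e·A·√(4πDt)), so D = M²/(4πt·(n_e·A·C_max)²).
n_e·A·C_max = 0.43 × 7.45 × 3.45 = 11.05 kg/m.
D = 208²/(4π × 44.6 × 11.05²) = 0.632 m²/day.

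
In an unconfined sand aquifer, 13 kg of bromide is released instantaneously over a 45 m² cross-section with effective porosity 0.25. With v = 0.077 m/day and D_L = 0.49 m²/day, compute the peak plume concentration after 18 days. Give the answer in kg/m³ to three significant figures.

0.110 kg/m³

The peak of an instantaneous 1D plume sits at x = vt; there the Gaussian factor is 1 and C_max = M/(n_e·A·√(4πDt)), where n_e·A is the pore area the mass is dissolved in.
√(4πDt) = √(4π × 0.49 × 18) = 10.53 m, so C_max = 13/(0.25 × 45 × 10.53) = 0.110 kg/m³.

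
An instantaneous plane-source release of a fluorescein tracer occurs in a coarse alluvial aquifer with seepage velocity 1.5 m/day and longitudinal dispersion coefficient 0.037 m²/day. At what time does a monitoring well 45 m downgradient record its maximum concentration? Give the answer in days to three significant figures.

For the 1D instantaneous-source solution, setting ∂C/∂t = 0 at fixed x gives v²t² + 2Dt − x² = 0, so t = (√(D² + v²x²) − D)/v².
√(D² + v²x²) = √(0.037² + 1.5² × 45²) = 67.50; v² = 2.25.
t = (67.50 − 0.037)/2.25 = 30.0 days (vs. the pure-advection estimate x/v = 30.0 d).

30.0 days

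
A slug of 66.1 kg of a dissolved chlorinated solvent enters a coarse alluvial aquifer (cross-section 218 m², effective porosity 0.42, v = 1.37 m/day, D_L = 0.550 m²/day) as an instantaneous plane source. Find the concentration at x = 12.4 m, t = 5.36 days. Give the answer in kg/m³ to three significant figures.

For an instantaneous plane source, C(x,t) = M/(n_e·A·√(4πDt)) · exp(−(x−vt)²/(4Dt)), with n_e·A the pore (flow) area.
Plume center vt = 1.37 × 5.36 = 7.3432 m, so the well at 12.4 m is 5.0568 m downgradient of the peak.
√(4πDt) = 6.087 m, giving peak height M/(n_e·A·√(4πDt)) = 66.1/(0.42 × 218 × 6.087) = 0.1186 kg/m³.
(x−vt)²/(4Dt) = (5.0568)²/(4 × 0.550 × 5.36) = 2.169; exp(−2.169) = 0.1143.
C = 0.1186 × 0.1143 = 0.0136 kg/m³.

0.0136 kg/m³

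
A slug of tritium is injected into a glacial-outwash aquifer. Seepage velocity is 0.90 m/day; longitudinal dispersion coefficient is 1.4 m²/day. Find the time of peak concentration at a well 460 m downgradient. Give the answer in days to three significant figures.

509 days

For the 1D instantaneous-source solution, setting ∂C/∂t = 0 at fixed x gives v²t² + 2Dt − x² = 0, so t = (√(D² + v²x²) − D)/v².
√(D² + v²x²) = √(1.4² + 0.90² × 460²) = 414.0; v² = 0.81.
t = (414.0 − 1.4)/0.81 = 509 days (vs. the pure-advection estimate x/v = 511 d).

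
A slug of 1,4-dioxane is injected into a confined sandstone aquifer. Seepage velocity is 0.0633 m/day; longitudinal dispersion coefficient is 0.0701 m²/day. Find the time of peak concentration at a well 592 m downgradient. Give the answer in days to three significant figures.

9330 days

For the 1D instantaneous-source solution, setting ∂C/∂t = 0 at fixed x gives v²t² + 2Dt − x² = 0, so t = (√(D² + v²x²) − D)/v².
√(D² + v²x²) = √(0.0701² + 0.0633² × 592²) = 37.47; v² = 0.00400689.
t = (37.47 − 0.0701)/0.00400689 = 9330 days (vs. the pure-advection estimate x/v = 9350 d).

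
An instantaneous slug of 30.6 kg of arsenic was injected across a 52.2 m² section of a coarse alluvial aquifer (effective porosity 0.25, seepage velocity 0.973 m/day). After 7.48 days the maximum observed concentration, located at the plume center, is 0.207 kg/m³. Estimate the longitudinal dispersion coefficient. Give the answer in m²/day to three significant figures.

At the plume center C_max = M/(n_e·A·√(4πDt)), so D = M²/(4πt·(n_e·A·C_max)²).
n_e·A·C_max = 0.25 × 52.2 × 0.207 = 2.701 kg/m.
D = 30.6²/(4π × 7.48 × 2.701²) = 1.37 m²/day.

1.37 m²/day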